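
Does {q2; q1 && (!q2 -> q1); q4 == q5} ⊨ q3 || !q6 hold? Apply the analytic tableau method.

No

Initial set: {q2; (q1 && (!q2 -> q1)); (q4 == q5); !(q3 || !q6)}.
(q1 && (!q2 -> q1)): α-rule — add q1, (!q2 -> q1).
!(q3 || !q6): α-rule — add !q3, !!q6.
(q4 == q5): β-rule — branch into q4, q5  //  !q4, !q5.
  branch 1 (add q4, q5):
    (!q2 -> q1): β-rule — branch into !!q2  //  q1.
      branch 1.1 (add !!q2):
        ○ open, literals {q1=1, q2=1, q3=0, q4=1, q5=1, q6=1}.
      branch 1.2 (add q1):
        ○ open, literals {q1=1, q2=1, q3=0, q4=1, q5=1, q6=1}.
  branch 2 (add !q4, !q5):
    (!q2 -> q1): β-rule — branch into !!q2  //  q1.
      branch 2.1 (add !!q2):
        ○ open, literals {q1=1, q2=1, q3=0, q4=0, q5=0, q6=1}.
      branch 2.2 (add q1):
        ○ open, literals {q1=1, q2=1, q3=0, q4=0, q5=0, q6=1}.
0 branches closed, 4 open.
An open branch gives a countermodel: q1=1, q2=1, q3=0, q4=1, q5=1, q6=1 (unmentioned atoms arbitrary); the premises hold there but the conclusion fails.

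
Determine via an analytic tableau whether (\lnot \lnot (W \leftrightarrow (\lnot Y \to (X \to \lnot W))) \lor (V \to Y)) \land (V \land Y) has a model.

Initial set: {((\lnot \lnot (W \leftrightarrow (\lnot Y \to (X \to \lnot W))) \lor (V \to Y)) \land (V \land Y))}.
((\lnot \lnot (W \leftrightarrow (\lnot Y \to (X \to \lnot W))) \lor (V \to Y)) \land (V \land Y)): α-rule — add (\lnot \lnot (W \leftrightarrow (\lnot Y \to (X \to \lnot W))) \lor (V \to Y)), (V \land Y).
(V \land Y): α-rule — add V, Y.
(\lnot \lnot (W \leftrightarrow (\lnot Y \to (X \to \lnot W))) \lor (V \to Y)): β-rule — branch into \lnot \lnot (W \leftrightarrow (\lnot Y \to (X \to \lnot W)))  //  (V \to Y).
  branch 1 (add \lnot \lnot (W \leftrightarrow (\lnot Y \to (X \to \lnot W)))):
    \lnot \lnot (W \leftrightarrow (\lnot Y \to (X \to \lnot W))): drop double negation, giving (W \leftrightarrow (\lnot Y \to (X \to \lnot W))).
    (W \leftrightarrow (\lnot Y \to (X \to \lnot W))): β-rule — branch into W, (\lnot Y \to (X \to \lnot W))  //  \lnot W, \lnot (\lnot Y \to (X \to \lnot W)).
      branch 1.1 (add W, (\lnot Y \to (X \to \lnot W))):
        (\lnot Y \to (X \to \lnot W)): β-rule — branch into \lnot \lnot Y  //  (X \to \lnot W).
          branch 1.1.1 (add \lnot \lnot Y):
            ○ open, literals {V=1, W=1, Y=1}.
          branch 1.1.2 (add (X \to \lnot W)):
            (X \to \lnot W): β-rule — branch into \lnot X  //  \lnot W.
              branch 1.1.2.1 (add \lnot X):
                ○ open, literals {V=1, W=1, X=0, Y=1}.
              branch 1.1.2.2 (add \lnot W):
                × closes — contains both W and \lnot W.
      branch 1.2 (add \lnot W, \lnot (\lnot Y \to (X \to \lnot W))):
        \lnot (\lnot Y \to (X \to \lnot W)): α-rule — add \lnot Y, \lnot (X \to \lnot W).
        × closes — contains both Y and \lnot Y.
  branch 2 (add (V \to Y)):
    (V \to Y): β-rule — branch into \lnot V  //  Y.
      branch 2.1 (add \lnot V):
        × closes — contains both V and \lnot V.
      branch 2.2 (add Y):
        ○ open, literals {V=1, Y=1}.
3 branches closed, 3 open.
An open branch gives a satisfying assignment: V=1, W=1, Y=1.

Satisfiable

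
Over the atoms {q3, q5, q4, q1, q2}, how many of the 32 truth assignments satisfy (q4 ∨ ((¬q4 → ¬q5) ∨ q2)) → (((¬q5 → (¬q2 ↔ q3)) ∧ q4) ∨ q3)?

Initial set: {((q4 ∨ ((¬q4 → ¬q5) ∨ q2)) → (((¬q5 → (¬q2 ↔ q3)) ∧ q4) ∨ q3))}.
((q4 ∨ ((¬q4 → ¬q5) ∨ q2)) → (((¬q5 → (¬q2 ↔ q3)) ∧ q4) ∨ q3)): β-rule — branch into ¬(q4 ∨ ((¬q4 → ¬q5) ∨ q2))  //  (((¬q5 → (¬q2 ↔ q3)) ∧ q4) ∨ q3).
  branch 1 (add ¬(q4 ∨ ((¬q4 → ¬q5) ∨ q2))):
    ¬(q4 ∨ ((¬q4 → ¬q5) ∨ q2)): α-rule — add ¬q4, ¬((¬q4 → ¬q5) ∨ q2).
    ¬((¬q4 → ¬q5) ∨ q2): α-rule — add ¬(¬q4 → ¬q5), ¬q2.
    ¬(¬q4 → ¬q5): α-rule — add ¬q4, ¬¬q5.
    ○ open, literals {q2=0, q4=0, q5=1}.
  branch 2 (add (((¬q5 → (¬q2 ↔ q3)) ∧ q4) ∨ q3)):
    (((¬q5 → (¬q2 ↔ q3)) ∧ q4) ∨ q3): β-rule — branch into ((¬q5 → (¬q2 ↔ q3)) ∧ q4)  //  q3.
      branch 2.1 (add ((¬q5 → (¬q2 ↔ q3)) ∧ q4)):
        ((¬q5 → (¬q2 ↔ q3)) ∧ q4): α-rule — add (¬q5 → (¬q2 ↔ q3)), q4.
        (¬q5 → (¬q2 ↔ q3)): β-rule — branch into ¬¬q5  //  (¬q2 ↔ q3).
          branch 2.1.1 (add ¬¬q5):
            ○ open, literals {q4=1, q5=1}.
          branch 2.1.2 (add (¬q2 ↔ q3)):
            (¬q2 ↔ q3): β-rule — branch into ¬q2, q3  //  ¬¬q2, ¬q3.
              branch 2.1.2.1 (add ¬q2, q3):
                ○ open, literals {q2=0, q3=1, q4=1}.
              branch 2.1.2.2 (add ¬¬q2, ¬q3):
                ○ open, literals {q2=1, q3=0, q4=1}.
      branch 2.2 (add q3):
        ○ open, literals {q3=1}.
0 branches closed, 5 open.
Each open branch fixes some atoms; the unmentioned ones are free. Counting distinct full assignments: branch {q2=0, q4=0, q5=1} (q3, q1) contributes 4 new; branch {q4=1, q5=1} (q3, q1, q2) contributes 8 new; branch {q2=0, q3=1, q4=1} (q5, q1) contributes 2 new; branch {q2=1, q3=0, q4=1} (q5, q1) contributes 2 new; branch {q3=1} (q5, q4, q1, q2) contributes 8 new. Total: 24.

24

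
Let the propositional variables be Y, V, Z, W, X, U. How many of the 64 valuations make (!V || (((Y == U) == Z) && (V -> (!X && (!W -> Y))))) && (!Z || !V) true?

35

Initial set: {((!V || (((Y == U) == Z) && (V -> (!X && (!W -> Y))))) && (!Z || !V))}.
((!V || (((Y == U) == Z) && (V -> (!X && (!W -> Y))))) && (!Z || !V)): α-rule — add (!V || (((Y == U) == Z) && (V -> (!X && (!W -> Y))))), (!Z || !V).
(!V || (((Y == U) == Z) && (V -> (!X && (!W -> Y))))): β-rule — branch into !V  //  (((Y == U) == Z) && (V -> (!X && (!W -> Y)))).
  branch 1 (add !V):
    (!Z || !V): β-rule — branch into !Z  //  !V.
      branch 1.1 (add !Z):
        ○ open, literals {V=0, Z=0}.
      branch 1.2 (add !V):
        ○ open, literals {V=0}.
  branch 2 (add (((Y == U) == Z) && (V -> (!X && (!W -> Y))))):
    (((Y == U) == Z) && (V -> (!X && (!W -> Y)))): α-rule — add ((Y == U) == Z), (V -> (!X && (!W -> Y))).
    (!Z || !V): β-rule — branch into !Z  //  !V.
      branch 2.1 (add !Z):
        ((Y == U) == Z): β-rule — branch into (Y == U), Z  //  !(Y == U), !Z.
          branch 2.1.1 (add (Y == U), Z):
            × closes — contains both Z and !Z.
          branch 2.1.2 (add !(Y == U), !Z):
            (V -> (!X && (!W -> Y))): β-rule — branch into !V  //  (!X && (!W -> Y)).
              branch 2.1.2.1 (add !V):
                !(Y == U): β-rule — branch into Y, !U  //  !Y, U.
                  branch 2.1.2.1.1 (add Y, !U):
                    ○ open, literals {U=0, V=0, Y=1, Z=0}.
                  branch 2.1.2.1.2 (add !Y, U):
                    ○ open, literals {U=1, V=0, Y=0, Z=0}.
              branch 2.1.2.2 (add (!X && (!W -> Y))):
                (!X && (!W -> Y)): α-rule — add !X, (!W -> Y).
                !(Y == U): β-rule — branch into Y, !U  //  !Y, U.
                  branch 2.1.2.2.1 (add Y, !U):
                    (!W -> Y): β-rule — branch into !!W  //  Y.
                      branch 2.1.2.2.1.1 (add !!W):
                        ○ open, literals {U=0, W=1, X=0, Y=1, Z=0}.
                      branch 2.1.2.2.1.2 (add Y):
                        ○ open, literals {U=0, X=0, Y=1, Z=0}.
                  branch 2.1.2.2.2 (add !Y, U):
                    (!W -> Y): β-rule — branch into !!W  //  Y.
                      branch 2.1.2.2.2.1 (add !!W):
                        ○ open, literals {U=1, W=1, X=0, Y=0, Z=0}.
                      branch 2.1.2.2.2.2 (add Y):
                        × closes — contains both Y and !Y.
      branch 2.2 (add !V):
        ((Y == U) == Z): β-rule — branch into (Y == U), Z  //  !(Y == U), !Z.
          branch 2.2.1 (add (Y == U), Z):
            (V -> (!X && (!W -> Y))): β-rule — branch into !V  //  (!X && (!W -> Y)).
              branch 2.2.1.1 (add !V):
                (Y == U): β-rule — branch into Y, U  //  !Y, !U.
                  branch 2.2.1.1.1 (add Y, U):
                    ○ open, literals {U=1, V=0, Y=1, Z=1}.
                  branch 2.2.1.1.2 (add !Y, !U):
                    ○ open, literals {U=0, V=0, Y=0, Z=1}.
              branch 2.2.1.2 (add (!X && (!W -> Y))):
                (!X && (!W -> Y)): α-rule — add !X, (!W -> Y).
                (Y == U): β-rule — branch into Y, U  //  !Y, !U.
                  branch 2.2.1.2.1 (add Y, U):
                    (!W -> Y): β-rule — branch into !!W  //  Y.
                      branch 2.2.1.2.1.1 (add !!W):
                        ○ open, literals {U=1, V=0, W=1, X=0, Y=1, Z=1}.
                      branch 2.2.1.2.1.2 (add Y):
                        ○ open, literals {U=1, V=0, X=0, Y=1, Z=1}.
                  branch 2.2.1.2.2 (add !Y, !U):
                    (!W -> Y): β-rule — branch into !!W  //  Y.
                      branch 2.2.1.2.2.1 (add !!W):
                        ○ open, literals {U=0, V=0, W=1, X=0, Y=0, Z=1}.
                      branch 2.2.1.2.2.2 (add Y):
                        × closes — contains both Y and !Y.
          branch 2.2.2 (add !(Y == U), !Z):
            (V -> (!X && (!W -> Y))): β-rule — branch into !V  //  (!X && (!W -> Y)).
              branch 2.2.2.1 (add !V):
                !(Y == U): β-rule — branch into Y, !U  //  !Y, U.
                  branch 2.2.2.1.1 (add Y, !U):
                    ○ open, literals {U=0, V=0, Y=1, Z=0}.
                  branch 2.2.2.1.2 (add !Y, U):
                    ○ open, literals {U=1, V=0, Y=0, Z=0}.
              branch 2.2.2.2 (add (!X && (!W -> Y))):
                (!X && (!W -> Y)): α-rule — add !X, (!W -> Y).
                !(Y == U): β-rule — branch into Y, !U  //  !Y, U.
                  branch 2.2.2.2.1 (add Y, !U):
                    (!W -> Y): β-rule — branch into !!W  //  Y.
                      branch 2.2.2.2.1.1 (add !!W):
                        ○ open, literals {U=0, V=0, W=1, X=0, Y=1, Z=0}.
                      branch 2.2.2.2.1.2 (add Y):
                        ○ open, literals {U=0, V=0, X=0, Y=1, Z=0}.
                  branch 2.2.2.2.2 (add !Y, U):
                    (!W -> Y): β-rule — branch into !!W  //  Y.
                      branch 2.2.2.2.2.1 (add !!W):
                        ○ open, literals {U=1, V=0, W=1, X=0, Y=0, Z=0}.
                      branch 2.2.2.2.2.2 (add Y):
                        × closes — contains both Y and !Y.
4 branches closed, 17 open.
Each open branch fixes some atoms; the unmentioned ones are free. Counting distinct full assignments: branch {V=0, Z=0} (Y, W, X, U) contributes 16 new; branch {V=0} (Y, Z, W, X, U) contributes 16 new; branch {U=0, V=0, Y=1, Z=0} (W, X) contributes 0 new; branch {U=1, V=0, Y=0, Z=0} (W, X) contributes 0 new; branch {U=0, W=1, X=0, Y=1, Z=0} (V) contributes 1 new; branch {U=0, X=0, Y=1, Z=0} (V, W) contributes 1 new; branch {U=1, W=1, X=0, Y=0, Z=0} (V) contributes 1 new; branch {U=1, V=0, Y=1, Z=1} (W, X) contributes 0 new; branch {U=0, V=0, Y=0, Z=1} (W, X) contributes 0 new; branch {U=1, V=0, W=1, X=0, Y=1, Z=1} (none free) contributes 0 new; branch {U=1, V=0, X=0, Y=1, Z=1} (W) contributes 0 new; branch {U=0, V=0, W=1, X=0, Y=0, Z=1} (none free) contributes 0 new; branch {U=0, V=0, Y=1, Z=0} (W, X) contributes 0 new; branch {U=1, V=0, Y=0, Z=0} (W, X) contributes 0 new; branch {U=0, V=0, W=1, X=0, Y=1, Z=0} (none free) contributes 0 new; branch {U=0, V=0, X=0, Y=1, Z=0} (W) contributes 0 new; branch {U=1, V=0, W=1, X=0, Y=0, Z=0} (none free) contributes 0 new. Total: 35.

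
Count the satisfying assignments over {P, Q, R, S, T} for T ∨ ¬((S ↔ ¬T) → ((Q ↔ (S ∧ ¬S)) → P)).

18

Initial set: {(T ∨ ¬((S ↔ ¬T) → ((Q ↔ (S ∧ ¬S)) → P)))}.
(T ∨ ¬((S ↔ ¬T) → ((Q ↔ (S ∧ ¬S)) → P))): β-rule — branch into T  //  ¬((S ↔ ¬T) → ((Q ↔ (S ∧ ¬S)) → P)).
  branch 1 (add T):
    ○ open, literals {T=1}.
  branch 2 (add ¬((S ↔ ¬T) → ((Q ↔ (S ∧ ¬S)) → P))):
    ¬((S ↔ ¬T) → ((Q ↔ (S ∧ ¬S)) → P)): α-rule — add (S ↔ ¬T), ¬((Q ↔ (S ∧ ¬S)) → P).
    ¬((Q ↔ (S ∧ ¬S)) → P): α-rule — add (Q ↔ (S ∧ ¬S)), ¬P.
    (S ↔ ¬T): β-rule — branch into S, ¬T  //  ¬S, ¬¬T.
      branch 2.1 (add S, ¬T):
        (Q ↔ (S ∧ ¬S)): β-rule — branch into Q, (S ∧ ¬S)  //  ¬Q, ¬(S ∧ ¬S).
          branch 2.1.1 (add Q, (S ∧ ¬S)):
            (S ∧ ¬S): α-rule — add S, ¬S.
            × closes — contains both S and ¬S.
          branch 2.1.2 (add ¬Q, ¬(S ∧ ¬S)):
            ¬(S ∧ ¬S): β-rule — branch into ¬S  //  ¬¬S.
              branch 2.1.2.1 (add ¬S):
                × closes — contains both S and ¬S.
              branch 2.1.2.2 (add ¬¬S):
                ○ open, literals {P=0, Q=0, S=1, T=0}.
      branch 2.2 (add ¬S, ¬¬T):
        (Q ↔ (S ∧ ¬S)): β-rule — branch into Q, (S ∧ ¬S)  //  ¬Q, ¬(S ∧ ¬S).
          branch 2.2.1 (add Q, (S ∧ ¬S)):
            (S ∧ ¬S): α-rule — add S, ¬S.
            × closes — contains both S and ¬S.
          branch 2.2.2 (add ¬Q, ¬(S ∧ ¬S)):
            ¬(S ∧ ¬S): β-rule — branch into ¬S  //  ¬¬S.
              branch 2.2.2.1 (add ¬S):
                ○ open, literals {P=0, Q=0, S=0, T=1}.
              branch 2.2.2.2 (add ¬¬S):
                × closes — contains both S and ¬S.
4 branches closed, 3 open.
Each open branch fixes some atoms; the unmentioned ones are free. Counting distinct full assignments: branch {T=1} (P, Q, R, S) contributes 16 new; branch {P=0, Q=0, S=1, T=0} (R) contributes 2 new; branch {P=0, Q=0, S=0, T=1} (R) contributes 0 new. Total: 18.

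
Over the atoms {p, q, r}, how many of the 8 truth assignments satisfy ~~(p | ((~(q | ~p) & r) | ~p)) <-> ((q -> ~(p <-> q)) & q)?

2

Initial set: {(~~(p | ((~(q | ~p) & r) | ~p)) <-> ((q -> ~(p <-> q)) & q))}.
(~~(p | ((~(q | ~p) & r) | ~p)) <-> ((q -> ~(p <-> q)) & q)): β-rule — branch into ~~(p | ((~(q | ~p) & r) | ~p)), ((q -> ~(p <-> q)) & q)  //  ~~~(p | ((~(q | ~p) & r) | ~p)), ~((q -> ~(p <-> q)) & q).
  branch 1 (add ~~(p | ((~(q | ~p) & r) | ~p)), ((q -> ~(p <-> q)) & q)):
    ~~(p | ((~(q | ~p) & r) | ~p)): drop double negation, giving (p | ((~(q | ~p) & r) | ~p)).
    ((q -> ~(p <-> q)) & q): α-rule — add (q -> ~(p <-> q)), q.
    (p | ((~(q | ~p) & r) | ~p)): β-rule — branch into p  //  ((~(q | ~p) & r) | ~p).
      branch 1.1 (add p):
        (q -> ~(p <-> q)): β-rule — branch into ~q  //  ~(p <-> q).
          branch 1.1.1 (add ~q):
            × closes — contains both q and ~q.
          branch 1.1.2 (add ~(p <-> q)):
            ~(p <-> q): β-rule — branch into p, ~q  //  ~p, q.
              branch 1.1.2.1 (add p, ~q):
                × closes — contains both q and ~q.
              branch 1.1.2.2 (add ~p, q):
                × closes — contains both p and ~p.
      branch 1.2 (add ((~(q | ~p) & r) | ~p)):
        (q -> ~(p <-> q)): β-rule — branch into ~q  //  ~(p <-> q).
          branch 1.2.1 (add ~q):
            × closes — contains both q and ~q.
          branch 1.2.2 (add ~(p <-> q)):
            ((~(q | ~p) & r) | ~p): β-rule — branch into (~(q | ~p) & r)  //  ~p.
              branch 1.2.2.1 (add (~(q | ~p) & r)):
                (~(q | ~p) & r): α-rule — add ~(q | ~p), r.
                ~(q | ~p): α-rule — add ~q, ~~p.
                × closes — contains both q and ~q.
              branch 1.2.2.2 (add ~p):
                ~(p <-> q): β-rule — branch into p, ~q  //  ~p, q.
                  branch 1.2.2.2.1 (add p, ~q):
                    × closes — contains both p and ~p.
                  branch 1.2.2.2.2 (add ~p, q):
                    ○ open, literals {p=0, q=1}.
  branch 2 (add ~~~(p | ((~(q | ~p) & r) | ~p)), ~((q -> ~(p <-> q)) & q)):
    ~~~(p | ((~(q | ~p) & r) | ~p)): drop double negation, giving ~(p | ((~(q | ~p) & r) | ~p)).
    ~(p | ((~(q | ~p) & r) | ~p)): α-rule — add ~p, ~((~(q | ~p) & r) | ~p).
    ~((~(q | ~p) & r) | ~p): α-rule — add ~(~(q | ~p) & r), ~~p.
    × closes — contains both p and ~p.
7 branches closed, 1 open.
Each open branch fixes some atoms; the unmentioned ones are free. Counting distinct full assignments: branch {p=0, q=1} (r) contributes 2 new. Total: 2.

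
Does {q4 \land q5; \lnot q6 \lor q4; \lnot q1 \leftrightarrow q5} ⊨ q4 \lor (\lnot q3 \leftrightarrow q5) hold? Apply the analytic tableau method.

Yes

Initial set: {T (q4 \land q5); T (\lnot q6 \lor q4); T (\lnot q1 \leftrightarrow q5); F (q4 \lor (\lnot q3 \leftrightarrow q5))}.
T (q4 \land q5): α-rule — add T q4, T q5.
F (q4 \lor (\lnot q3 \leftrightarrow q5)): α-rule — add F q4, F (\lnot q3 \leftrightarrow q5).
× closes — contains both q4 and \lnot q4.
All 1 branch closes.
Every branch closed, so the premises entail the conclusion.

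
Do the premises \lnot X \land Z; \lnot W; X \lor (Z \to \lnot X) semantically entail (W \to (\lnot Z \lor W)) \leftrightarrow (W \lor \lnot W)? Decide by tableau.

Yes

Initial set: {(\lnot X \land Z); \lnot W; (X \lor (Z \to \lnot X)); \lnot ((W \to (\lnot Z \lor W)) \leftrightarrow (W \lor \lnot W))}.
(\lnot X \land Z): α-rule — add \lnot X, Z.
(X \lor (Z \to \lnot X)): β-rule — branch into X  //  (Z \to \lnot X).
  branch 1 (add X):
    × closes — contains both X and \lnot X.
  branch 2 (add (Z \to \lnot X)):
    \lnot ((W \to (\lnot Z \lor W)) \leftrightarrow (W \lor \lnot W)): β-rule — branch into (W \to (\lnot Z \lor W)), \lnot (W \lor \lnot W)  //  \lnot (W \to (\lnot Z \lor W)), (W \lor \lnot W).
      branch 2.1 (add (W \to (\lnot Z \lor W)), \lnot (W \lor \lnot W)):
        \lnot (W \lor \lnot W): α-rule — add \lnot W, \lnot \lnot W.
        × closes — contains both W and \lnot W.
      branch 2.2 (add \lnot (W \to (\lnot Z \lor W)), (W \lor \lnot W)):
        \lnot (W \to (\lnot Z \lor W)): α-rule — add W, \lnot (\lnot Z \lor W).
        × closes — contains both W and \lnot W.
All 3 branches close.
Every branch closed, so the premises entail the conclusion.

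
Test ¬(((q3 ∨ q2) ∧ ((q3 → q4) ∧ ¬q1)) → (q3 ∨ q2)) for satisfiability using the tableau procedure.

Initial set: {¬(((q3 ∨ q2) ∧ ((q3 → q4) ∧ ¬q1)) → (q3 ∨ q2))}.
¬(((q3 ∨ q2) ∧ ((q3 → q4) ∧ ¬q1)) → (q3 ∨ q2)): α-rule — add ((q3 ∨ q2) ∧ ((q3 → q4) ∧ ¬q1)), ¬(q3 ∨ q2).
((q3 ∨ q2) ∧ ((q3 → q4) ∧ ¬q1)): α-rule — add (q3 ∨ q2), ((q3 → q4) ∧ ¬q1).
¬(q3 ∨ q2): α-rule — add ¬q3, ¬q2.
((q3 → q4) ∧ ¬q1): α-rule — add (q3 → q4), ¬q1.
(q3 ∨ q2): β-rule — branch into q3  //  q2.
  branch 1 (add q3):
    × closes — contains both q3 and ¬q3.
  branch 2 (add q2):
    × closes — contains both q2 and ¬q2.
All 2 branches close.
Every branch closed; the formula is unsatisfiable.

Unsatisfiable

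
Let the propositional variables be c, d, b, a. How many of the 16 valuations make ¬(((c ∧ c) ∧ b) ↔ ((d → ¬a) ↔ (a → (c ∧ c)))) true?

10

Initial set: {¬(((c ∧ c) ∧ b) ↔ ((d → ¬a) ↔ (a → (c ∧ c))))}.
¬(((c ∧ c) ∧ b) ↔ ((d → ¬a) ↔ (a → (c ∧ c)))): β-rule — branch into ((c ∧ c) ∧ b), ¬((d → ¬a) ↔ (a → (c ∧ c)))  //  ¬((c ∧ c) ∧ b), ((d → ¬a) ↔ (a → (c ∧ c))).
  branch 1 (add ((c ∧ c) ∧ b), ¬((d → ¬a) ↔ (a → (c ∧ c)))):
    ((c ∧ c) ∧ b): α-rule — add (c ∧ c), b.
    (c ∧ c): α-rule — add c, c.
    ¬((d → ¬a) ↔ (a → (c ∧ c))): β-rule — branch into (d → ¬a), ¬(a → (c ∧ c))  //  ¬(d → ¬a), (a → (c ∧ c)).
      branch 1.1 (add (d → ¬a), ¬(a → (c ∧ c))):
        ¬(a → (c ∧ c)): α-rule — add a, ¬(c ∧ c).
        (d → ¬a): β-rule — branch into ¬d  //  ¬a.
          branch 1.1.1 (add ¬d):
            ¬(c ∧ c): β-rule — branch into ¬c  //  ¬c.
              branch 1.1.1.1 (add ¬c):
                × closes — contains both c and ¬c.
              branch 1.1.1.2 (add ¬c):
                × closes — contains both c and ¬c.
          branch 1.1.2 (add ¬a):
            × closes — contains both a and ¬a.
      branch 1.2 (add ¬(d → ¬a), (a → (c ∧ c))):
        ¬(d → ¬a): α-rule — add d, ¬¬a.
        (a → (c ∧ c)): β-rule — branch into ¬a  //  (c ∧ c).
          branch 1.2.1 (add ¬a):
            × closes — contains both a and ¬a.
          branch 1.2.2 (add (c ∧ c)):
            (c ∧ c): α-rule — add c, c.
            ○ open, literals {a=1, b=1, c=1, d=1}.
  branch 2 (add ¬((c ∧ c) ∧ b), ((d → ¬a) ↔ (a → (c ∧ c)))):
    ¬((c ∧ c) ∧ b): β-rule — branch into ¬(c ∧ c)  //  ¬b.
      branch 2.1 (add ¬(c ∧ c)):
        ((d → ¬a) ↔ (a → (c ∧ c))): β-rule — branch into (d → ¬a), (a → (c ∧ c))  //  ¬(d → ¬a), ¬(a → (c ∧ c)).
          branch 2.1.1 (add (d → ¬a), (a → (c ∧ c))):
            ¬(c ∧ c): β-rule — branch into ¬c  //  ¬c.
              branch 2.1.1.1 (add ¬c):
                (d → ¬a): β-rule — branch into ¬d  //  ¬a.
                  branch 2.1.1.1.1 (add ¬d):
                    (a → (c ∧ c)): β-rule — branch into ¬a  //  (c ∧ c).
                      branch 2.1.1.1.1.1 (add ¬a):
                        ○ open, literals {a=0, c=0, d=0}.
                      branch 2.1.1.1.1.2 (add (c ∧ c)):
                        (c ∧ c): α-rule — add c, c.
                        × closes — contains both c and ¬c.
                  branch 2.1.1.1.2 (add ¬a):
                    (a → (c ∧ c)): β-rule — branch into ¬a  //  (c ∧ c).
                      branch 2.1.1.1.2.1 (add ¬a):
                        ○ open, literals {a=0, c=0}.
                      branch 2.1.1.1.2.2 (add (c ∧ c)):
                        (c ∧ c): α-rule — add c, c.
                        × closes — contains both c and ¬c.
              branch 2.1.1.2 (add ¬c):
                (d → ¬a): β-rule — branch into ¬d  //  ¬a.
                  branch 2.1.1.2.1 (add ¬d):
                    (a → (c ∧ c)): β-rule — branch into ¬a  //  (c ∧ c).
                      branch 2.1.1.2.1.1 (add ¬a):
                        ○ open, literals {a=0, c=0, d=0}.
                      branch 2.1.1.2.1.2 (add (c ∧ c)):
                        (c ∧ c): α-rule — add c, c.
                        × closes — contains both c and ¬c.
                  branch 2.1.1.2.2 (add ¬a):
                    (a → (c ∧ c)): β-rule — branch into ¬a  //  (c ∧ c).
                      branch 2.1.1.2.2.1 (add ¬a):
                        ○ open, literals {a=0, c=0}.
                      branch 2.1.1.2.2.2 (add (c ∧ c)):
                        (c ∧ c): α-rule — add c, c.
                        × closes — contains both c and ¬c.
          branch 2.1.2 (add ¬(d → ¬a), ¬(a → (c ∧ c))):
            ¬(d → ¬a): α-rule — add d, ¬¬a.
            ¬(a → (c ∧ c)): α-rule — add a, ¬(c ∧ c).
            ¬(c ∧ c): β-rule — branch into ¬c  //  ¬c.
              branch 2.1.2.1 (add ¬c):
                ¬(c ∧ c): β-rule — branch into ¬c  //  ¬c.
                  branch 2.1.2.1.1 (add ¬c):
                    ○ open, literals {a=1, c=0, d=1}.
                  branch 2.1.2.1.2 (add ¬c):
                    ○ open, literals {a=1, c=0, d=1}.
              branch 2.1.2.2 (add ¬c):
                ¬(c ∧ c): β-rule — branch into ¬c  //  ¬c.
                  branch 2.1.2.2.1 (add ¬c):
                    ○ open, literals {a=1, c=0, d=1}.
                  branch 2.1.2.2.2 (add ¬c):
                    ○ open, literals {a=1, c=0, d=1}.
      branch 2.2 (add ¬b):
        ((d → ¬a) ↔ (a → (c ∧ c))): β-rule — branch into (d → ¬a), (a → (c ∧ c))  //  ¬(d → ¬a), ¬(a → (c ∧ c)).
          branch 2.2.1 (add (d → ¬a), (a → (c ∧ c))):
            (d → ¬a): β-rule — branch into ¬d  //  ¬a.
              branch 2.2.1.1 (add ¬d):
                (a → (c ∧ c)): β-rule — branch into ¬a  //  (c ∧ c).
                  branch 2.2.1.1.1 (add ¬a):
                    ○ open, literals {a=0, b=0, d=0}.
                  branch 2.2.1.1.2 (add (c ∧ c)):
                    (c ∧ c): α-rule — add c, c.
                    ○ open, literals {b=0, c=1, d=0}.
              branch 2.2.1.2 (add ¬a):
                (a → (c ∧ c)): β-rule — branch into ¬a  //  (c ∧ c).
                  branch 2.2.1.2.1 (add ¬a):
                    ○ open, literals {a=0, b=0}.
                  branch 2.2.1.2.2 (add (c ∧ c)):
                    (c ∧ c): α-rule — add c, c.
                    ○ open, literals {a=0, b=0, c=1}.
          branch 2.2.2 (add ¬(d → ¬a), ¬(a → (c ∧ c))):
            ¬(d → ¬a): α-rule — add d, ¬¬a.
            ¬(a → (c ∧ c)): α-rule — add a, ¬(c ∧ c).
            ¬(c ∧ c): β-rule — branch into ¬c  //  ¬c.
              branch 2.2.2.1 (add ¬c):
                ○ open, literals {a=1, b=0, c=0, d=1}.
              branch 2.2.2.2 (add ¬c):
                ○ open, literals {a=1, b=0, c=0, d=1}.
8 branches closed, 15 open.
Each open branch fixes some atoms; the unmentioned ones are free. Counting distinct full assignments: branch {a=1, b=1, c=1, d=1} (none free) contributes 1 new; branch {a=0, c=0, d=0} (b) contributes 2 new; branch {a=0, c=0} (d, b) contributes 2 new; branch {a=0, c=0, d=0} (b) contributes 0 new; branch {a=0, c=0} (d, b) contributes 0 new; branch {a=1, c=0, d=1} (b) contributes 2 new; branch {a=1, c=0, d=1} (b) contributes 0 new; branch {a=1, c=0, d=1} (b) contributes 0 new; branch {a=1, c=0, d=1} (b) contributes 0 new; branch {a=0, b=0, d=0} (c) contributes 1 new; branch {b=0, c=1, d=0} (a) contributes 1 new; branch {a=0, b=0} (c, d) contributes 1 new; branch {a=0, b=0, c=1} (d) contributes 0 new; branch {a=1, b=0, c=0, d=1} (none free) contributes 0 new; branch {a=1, b=0, c=0, d=1} (none free) contributes 0 new. Total: 10.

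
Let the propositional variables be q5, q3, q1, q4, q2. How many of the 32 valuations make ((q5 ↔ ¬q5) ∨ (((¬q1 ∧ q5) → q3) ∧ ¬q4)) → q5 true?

Initial set: {(((q5 ↔ ¬q5) ∨ (((¬q1 ∧ q5) → q3) ∧ ¬q4)) → q5)}.
(((q5 ↔ ¬q5) ∨ (((¬q1 ∧ q5) → q3) ∧ ¬q4)) → q5): β-rule — branch into ¬((q5 ↔ ¬q5) ∨ (((¬q1 ∧ q5) → q3) ∧ ¬q4))  //  q5.
  branch 1 (add ¬((q5 ↔ ¬q5) ∨ (((¬q1 ∧ q5) → q3) ∧ ¬q4))):
    ¬((q5 ↔ ¬q5) ∨ (((¬q1 ∧ q5) → q3) ∧ ¬q4)): α-rule — add ¬(q5 ↔ ¬q5), ¬(((¬q1 ∧ q5) → q3) ∧ ¬q4).
    ¬(q5 ↔ ¬q5): β-rule — branch into q5, ¬¬q5  //  ¬q5, ¬q5.
      branch 1.1 (add q5, ¬¬q5):
        ¬(((¬q1 ∧ q5) → q3) ∧ ¬q4): β-rule — branch into ¬((¬q1 ∧ q5) → q3)  //  ¬¬q4.
          branch 1.1.1 (add ¬((¬q1 ∧ q5) → q3)):
            ¬((¬q1 ∧ q5) → q3): α-rule — add (¬q1 ∧ q5), ¬q3.
            (¬q1 ∧ q5): α-rule — add ¬q1, q5.
            ○ open, literals {q1=F, q3=F, q5=T}.
          branch 1.1.2 (add ¬¬q4):
            ○ open, literals {q4=T, q5=T}.
      branch 1.2 (add ¬q5, ¬q5):
        ¬(((¬q1 ∧ q5) → q3) ∧ ¬q4): β-rule — branch into ¬((¬q1 ∧ q5) → q3)  //  ¬¬q4.
          branch 1.2.1 (add ¬((¬q1 ∧ q5) → q3)):
            ¬((¬q1 ∧ q5) → q3): α-rule — add (¬q1 ∧ q5), ¬q3.
            (¬q1 ∧ q5): α-rule — add ¬q1, q5.
            × closes — contains both q5 and ¬q5.
          branch 1.2.2 (add ¬¬q4):
            ○ open, literals {q4=T, q5=F}.
  branch 2 (add q5):
    ○ open, literals {q5=T}.
1 branch closed, 4 open.
Each open branch fixes some atoms; the unmentioned ones are free. Counting distinct full assignments: branch {q1=F, q3=F, q5=T} (q4, q2) contributes 4 new; branch {q4=T, q5=T} (q3, q1, q2) contributes 6 new; branch {q4=T, q5=F} (q3, q1, q2) contributes 8 new; branch {q5=T} (q3, q1, q4, q2) contributes 6 new. Total: 24.

24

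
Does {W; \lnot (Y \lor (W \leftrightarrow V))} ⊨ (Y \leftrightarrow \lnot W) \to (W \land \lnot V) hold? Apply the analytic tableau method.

Yes

Initial set: {W; \lnot (Y \lor (W \leftrightarrow V)); \lnot ((Y \leftrightarrow \lnot W) \to (W \land \lnot V))}.
\lnot (Y \lor (W \leftrightarrow V)): α-rule — add \lnot Y, \lnot (W \leftrightarrow V).
\lnot ((Y \leftrightarrow \lnot W) \to (W \land \lnot V)): α-rule — add (Y \leftrightarrow \lnot W), \lnot (W \land \lnot V).
\lnot (W \leftrightarrow V): β-rule — branch into W, \lnot V  //  \lnot W, V.
  branch 1 (add W, \lnot V):
    (Y \leftrightarrow \lnot W): β-rule — branch into Y, \lnot W  //  \lnot Y, \lnot \lnot W.
      branch 1.1 (add Y, \lnot W):
        × closes — contains both Y and \lnot Y.
      branch 1.2 (add \lnot Y, \lnot \lnot W):
        \lnot (W \land \lnot V): β-rule — branch into \lnot W  //  \lnot \lnot V.
          branch 1.2.1 (add \lnot W):
            × closes — contains both W and \lnot W.
          branch 1.2.2 (add \lnot \lnot V):
            × closes — contains both V and \lnot V.
  branch 2 (add \lnot W, V):
    × closes — contains both W and \lnot W.
All 4 branches close.
Every branch closed, so the premises entail the conclusion.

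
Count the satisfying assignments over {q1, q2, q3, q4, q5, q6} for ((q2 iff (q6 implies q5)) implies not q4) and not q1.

Initial set: {T (((q2 iff (q6 implies q5)) implies not q4) and not q1)}.
T (((q2 iff (q6 implies q5)) implies not q4) and not q1): α-rule — add T ((q2 iff (q6 implies q5)) implies not q4), T not q1.
T ((q2 iff (q6 implies q5)) implies not q4): β-rule — branch into F (q2 iff (q6 implies q5))  //  T not q4.
  branch 1 (add F (q2 iff (q6 implies q5))):
    F (q2 iff (q6 implies q5)): β-rule — branch into T q2, F (q6 implies q5)  //  F q2, T (q6 implies q5).
      branch 1.1 (add T q2, F (q6 implies q5)):
        F (q6 implies q5): α-rule — add T q6, F q5.
        ○ open, literals {q1=0, q2=1, q5=0, q6=1}.
      branch 1.2 (add F q2, T (q6 implies q5)):
        T (q6 implies q5): β-rule — branch into F q6  //  T q5.
          branch 1.2.1 (add F q6):
            ○ open, literals {q1=0, q2=0, q6=0}.
          branch 1.2.2 (add T q5):
            ○ open, literals {q1=0, q2=0, q5=1}.
  branch 2 (add T not q4):
    ○ open, literals {q1=0, q4=0}.
0 branches closed, 4 open.
Each open branch fixes some atoms; the unmentioned ones are free. Counting distinct full assignments: branch {q1=0, q2=1, q5=0, q6=1} (q3, q4) contributes 4 new; branch {q1=0, q2=0, q6=0} (q3, q4, q5) contributes 8 new; branch {q1=0, q2=0, q5=1} (q3, q4, q6) contributes 4 new; branch {q1=0, q4=0} (q2, q3, q5, q6) contributes 8 new. Total: 24.

24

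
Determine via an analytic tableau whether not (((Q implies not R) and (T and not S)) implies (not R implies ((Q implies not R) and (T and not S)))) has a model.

Initial set: {not (((Q implies not R) and (T and not S)) implies (not R implies ((Q implies not R) and (T and not S))))}.
not (((Q implies not R) and (T and not S)) implies (not R implies ((Q implies not R) and (T and not S)))): α-rule — add ((Q implies not R) and (T and not S)), not (not R implies ((Q implies not R) and (T and not S))).
((Q implies not R) and (T and not S)): α-rule — add (Q implies not R), (T and not S).
not (not R implies ((Q implies not R) and (T and not S))): α-rule — add not R, not ((Q implies not R) and (T and not S)).
(T and not S): α-rule — add T, not S.
(Q implies not R): β-rule — branch into not Q  //  not R.
  branch 1 (add not Q):
    not ((Q implies not R) and (T and not S)): β-rule — branch into not (Q implies not R)  //  not (T and not S).
      branch 1.1 (add not (Q implies not R)):
        not (Q implies not R): α-rule — add Q, not not R.
        × closes — contains both Q and not Q.
      branch 1.2 (add not (T and not S)):
        not (T and not S): β-rule — branch into not T  //  not not S.
          branch 1.2.1 (add not T):
            × closes — contains both T and not T.
          branch 1.2.2 (add not not S):
            × closes — contains both S and not S.
  branch 2 (add not R):
    not ((Q implies not R) and (T and not S)): β-rule — branch into not (Q implies not R)  //  not (T and not S).
      branch 2.1 (add not (Q implies not R)):
        not (Q implies not R): α-rule — add Q, not not R.
        × closes — contains both R and not R.
      branch 2.2 (add not (T and not S)):
        not (T and not S): β-rule — branch into not T  //  not not S.
          branch 2.2.1 (add not T):
            × closes — contains both T and not T.
          branch 2.2.2 (add not not S):
            × closes — contains both S and not S.
All 6 branches close.
Every branch closed; the formula is unsatisfiable.

Unsatisfiable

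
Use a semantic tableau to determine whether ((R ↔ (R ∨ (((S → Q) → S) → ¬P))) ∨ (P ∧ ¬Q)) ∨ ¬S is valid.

Not valid

Assume the negation and expand:
Initial set: {¬(((R ↔ (R ∨ (((S → Q) → S) → ¬P))) ∨ (P ∧ ¬Q)) ∨ ¬S)}.
¬(((R ↔ (R ∨ (((S → Q) → S) → ¬P))) ∨ (P ∧ ¬Q)) ∨ ¬S): α-rule — add ¬((R ↔ (R ∨ (((S → Q) → S) → ¬P))) ∨ (P ∧ ¬Q)), ¬¬S.
¬((R ↔ (R ∨ (((S → Q) → S) → ¬P))) ∨ (P ∧ ¬Q)): α-rule — add ¬(R ↔ (R ∨ (((S → Q) → S) → ¬P))), ¬(P ∧ ¬Q).
¬(R ↔ (R ∨ (((S → Q) → S) → ¬P))): β-rule — branch into R, ¬(R ∨ (((S → Q) → S) → ¬P))  //  ¬R, (R ∨ (((S → Q) → S) → ¬P)).
  branch 1 (add R, ¬(R ∨ (((S → Q) → S) → ¬P))):
    ¬(R ∨ (((S → Q) → S) → ¬P)): α-rule — add ¬R, ¬(((S → Q) → S) → ¬P).
    × closes — contains both R and ¬R.
  branch 2 (add ¬R, (R ∨ (((S → Q) → S) → ¬P))):
    ¬(P ∧ ¬Q): β-rule — branch into ¬P  //  ¬¬Q.
      branch 2.1 (add ¬P):
        (R ∨ (((S → Q) → S) → ¬P)): β-rule — branch into R  //  (((S → Q) → S) → ¬P).
          branch 2.1.1 (add R):
            × closes — contains both R and ¬R.
          branch 2.1.2 (add (((S → Q) → S) → ¬P)):
            (((S → Q) → S) → ¬P): β-rule — branch into ¬((S → Q) → S)  //  ¬P.
              branch 2.1.2.1 (add ¬((S → Q) → S)):
                ¬((S → Q) → S): α-rule — add (S → Q), ¬S.
                × closes — contains both S and ¬S.
              branch 2.1.2.2 (add ¬P):
                ○ open, literals {P=F, R=F, S=T}.
      branch 2.2 (add ¬¬Q):
        (R ∨ (((S → Q) → S) → ¬P)): β-rule — branch into R  //  (((S → Q) → S) → ¬P).
          branch 2.2.1 (add R):
            × closes — contains both R and ¬R.
          branch 2.2.2 (add (((S → Q) → S) → ¬P)):
            (((S → Q) → S) → ¬P): β-rule — branch into ¬((S → Q) → S)  //  ¬P.
              branch 2.2.2.1 (add ¬((S → Q) → S)):
                ¬((S → Q) → S): α-rule — add (S → Q), ¬S.
                × closes — contains both S and ¬S.
              branch 2.2.2.2 (add ¬P):
                ○ open, literals {P=F, Q=T, R=F, S=T}.
5 branches closed, 2 open.
An open branch gives a countermodel: P=F, R=F, S=T (unmentioned atoms arbitrary); under it the original formula is false.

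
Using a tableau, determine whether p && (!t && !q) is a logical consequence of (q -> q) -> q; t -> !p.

No

Initial set: {((q -> q) -> q); (t -> !p); !(p && (!t && !q))}.
((q -> q) -> q): β-rule — branch into !(q -> q)  //  q.
  branch 1 (add !(q -> q)):
    !(q -> q): α-rule — add q, !q.
    × closes — contains both q and !q.
  branch 2 (add q):
    (t -> !p): β-rule — branch into !t  //  !p.
      branch 2.1 (add !t):
        !(p && (!t && !q)): β-rule — branch into !p  //  !(!t && !q).
          branch 2.1.1 (add !p):
            ○ open, literals {p=false, q=true, t=false}.
          branch 2.1.2 (add !(!t && !q)):
            !(!t && !q): β-rule — branch into !!t  //  !!q.
              branch 2.1.2.1 (add !!t):
                × closes — contains both t and !t.
              branch 2.1.2.2 (add !!q):
                ○ open, literals {q=true, t=false}.
      branch 2.2 (add !p):
        !(p && (!t && !q)): β-rule — branch into !p  //  !(!t && !q).
          branch 2.2.1 (add !p):
            ○ open, literals {p=false, q=true}.
          branch 2.2.2 (add !(!t && !q)):
            !(!t && !q): β-rule — branch into !!t  //  !!q.
              branch 2.2.2.1 (add !!t):
                ○ open, literals {p=false, q=true, t=true}.
              branch 2.2.2.2 (add !!q):
                ○ open, literals {p=false, q=true}.
2 branches closed, 5 open.
An open branch gives a countermodel: p=false, q=true, t=false (unmentioned atoms arbitrary); the premises hold there but the conclusion fails.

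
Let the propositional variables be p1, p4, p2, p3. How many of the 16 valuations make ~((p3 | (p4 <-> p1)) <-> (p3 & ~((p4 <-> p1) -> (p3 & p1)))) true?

Initial set: {~((p3 | (p4 <-> p1)) <-> (p3 & ~((p4 <-> p1) -> (p3 & p1))))}.
~((p3 | (p4 <-> p1)) <-> (p3 & ~((p4 <-> p1) -> (p3 & p1)))): β-rule — branch into (p3 | (p4 <-> p1)), ~(p3 & ~((p4 <-> p1) -> (p3 & p1)))  //  ~(p3 | (p4 <-> p1)), (p3 & ~((p4 <-> p1) -> (p3 & p1))).
  branch 1 (add (p3 | (p4 <-> p1)), ~(p3 & ~((p4 <-> p1) -> (p3 & p1)))):
    (p3 | (p4 <-> p1)): β-rule — branch into p3  //  (p4 <-> p1).
      branch 1.1 (add p3):
        ~(p3 & ~((p4 <-> p1) -> (p3 & p1))): β-rule — branch into ~p3  //  ~~((p4 <-> p1) -> (p3 & p1)).
          branch 1.1.1 (add ~p3):
            × closes — contains both p3 and ~p3.
          branch 1.1.2 (add ~~((p4 <-> p1) -> (p3 & p1))):
            ~~((p4 <-> p1) -> (p3 & p1)): β-rule — branch into ~(p4 <-> p1)  //  (p3 & p1).
              branch 1.1.2.1 (add ~(p4 <-> p1)):
                ~(p4 <-> p1): β-rule — branch into p4, ~p1  //  ~p4, p1.
                  branch 1.1.2.1.1 (add p4, ~p1):
                    ○ open, literals {p1=0, p3=1, p4=1}.
                  branch 1.1.2.1.2 (add ~p4, p1):
                    ○ open, literals {p1=1, p3=1, p4=0}.
              branch 1.1.2.2 (add (p3 & p1)):
                (p3 & p1): α-rule — add p3, p1.
                ○ open, literals {p1=1, p3=1}.
      branch 1.2 (add (p4 <-> p1)):
        ~(p3 & ~((p4 <-> p1) -> (p3 & p1))): β-rule — branch into ~p3  //  ~~((p4 <-> p1) -> (p3 & p1)).
          branch 1.2.1 (add ~p3):
            (p4 <-> p1): β-rule — branch into p4, p1  //  ~p4, ~p1.
              branch 1.2.1.1 (add p4, p1):
                ○ open, literals {p1=1, p3=0, p4=1}.
              branch 1.2.1.2 (add ~p4, ~p1):
                ○ open, literals {p1=0, p3=0, p4=0}.
          branch 1.2.2 (add ~~((p4 <-> p1) -> (p3 & p1))):
            (p4 <-> p1): β-rule — branch into p4, p1  //  ~p4, ~p1.
              branch 1.2.2.1 (add p4, p1):
                ~~((p4 <-> p1) -> (p3 & p1)): β-rule — branch into ~(p4 <-> p1)  //  (p3 & p1).
                  branch 1.2.2.1.1 (add ~(p4 <-> p1)):
                    ~(p4 <-> p1): β-rule — branch into p4, ~p1  //  ~p4, p1.
                      branch 1.2.2.1.1.1 (add p4, ~p1):
                        × closes — contains both p1 and ~p1.
                      branch 1.2.2.1.1.2 (add ~p4, p1):
                        × closes — contains both p4 and ~p4.
                  branch 1.2.2.1.2 (add (p3 & p1)):
                    (p3 & p1): α-rule — add p3, p1.
                    ○ open, literals {p1=1, p3=1, p4=1}.
              branch 1.2.2.2 (add ~p4, ~p1):
                ~~((p4 <-> p1) -> (p3 & p1)): β-rule — branch into ~(p4 <-> p1)  //  (p3 & p1).
                  branch 1.2.2.2.1 (add ~(p4 <-> p1)):
                    ~(p4 <-> p1): β-rule — branch into p4, ~p1  //  ~p4, p1.
                      branch 1.2.2.2.1.1 (add p4, ~p1):
                        × closes — contains both p4 and ~p4.
                      branch 1.2.2.2.1.2 (add ~p4, p1):
                        × closes — contains both p1 and ~p1.
                  branch 1.2.2.2.2 (add (p3 & p1)):
                    (p3 & p1): α-rule — add p3, p1.
                    × closes — contains both p1 and ~p1.
  branch 2 (add ~(p3 | (p4 <-> p1)), (p3 & ~((p4 <-> p1) -> (p3 & p1)))):
    ~(p3 | (p4 <-> p1)): α-rule — add ~p3, ~(p4 <-> p1).
    (p3 & ~((p4 <-> p1) -> (p3 & p1))): α-rule — add p3, ~((p4 <-> p1) -> (p3 & p1)).
    × closes — contains both p3 and ~p3.
7 branches closed, 6 open.
Each open branch fixes some atoms; the unmentioned ones are free. Counting distinct full assignments: branch {p1=0, p3=1, p4=1} (p2) contributes 2 new; branch {p1=1, p3=1, p4=0} (p2) contributes 2 new; branch {p1=1, p3=1} (p4, p2) contributes 2 new; branch {p1=1, p3=0, p4=1} (p2) contributes 2 new; branch {p1=0, p3=0, p4=0} (p2) contributes 2 new; branch {p1=1, p3=1, p4=1} (p2) contributes 0 new. Total: 10.

10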